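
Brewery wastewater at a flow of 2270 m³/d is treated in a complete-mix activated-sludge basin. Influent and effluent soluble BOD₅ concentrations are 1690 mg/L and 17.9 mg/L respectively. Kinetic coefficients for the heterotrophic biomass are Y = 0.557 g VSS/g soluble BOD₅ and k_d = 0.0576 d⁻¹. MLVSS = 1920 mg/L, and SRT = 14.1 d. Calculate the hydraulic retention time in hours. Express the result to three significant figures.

τ ≈ 90.6 h

Rearranging the biomass balance for a CMAS with decay, V = Y·Q·ΔS·θ_c / [X·(1+k_d θ_c)] = 0.557 × 2270 × (1690 − 17.9) × 14.1 / [1920 × (1 + 0.0576 × 14.1)] = 2.98×10^7 / 3479 = 8568 m³.
Hydraulic retention time τ = V/Q = 8568 / 2270 = 3.774 d = 90.58 h.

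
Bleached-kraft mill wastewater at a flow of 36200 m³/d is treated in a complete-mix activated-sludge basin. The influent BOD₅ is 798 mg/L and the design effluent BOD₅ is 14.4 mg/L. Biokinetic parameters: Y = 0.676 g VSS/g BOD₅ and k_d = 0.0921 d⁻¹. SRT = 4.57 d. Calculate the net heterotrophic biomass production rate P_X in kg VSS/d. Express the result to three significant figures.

Observed yield with endogenous decay: Y_obs = Y / (1 + k_d·θ_c) = 0.676 / (1 + 0.0921 × 4.57) = 0.676 / 1.421 = 0.4758 g VSS/g BOD₅.
Substrate removed = Q·(S₀ − S) = 36200 m³/d × (798 − 14.4) g/m³ = 2.84×10^7 g/d = 28366 kg/d.
So the net sludge growth is P_X = 0.4758 × 28366 = 13495 kg VSS/d.

P_X ≈ 13500 kg VSS/d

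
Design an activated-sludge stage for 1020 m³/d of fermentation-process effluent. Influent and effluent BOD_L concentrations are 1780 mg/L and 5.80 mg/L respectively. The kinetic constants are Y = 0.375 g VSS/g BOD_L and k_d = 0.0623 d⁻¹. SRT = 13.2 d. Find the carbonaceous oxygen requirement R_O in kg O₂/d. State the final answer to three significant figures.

Correct the yield for decay: Y_obs = Y/(1 + k_d θ_c) = 0.375 / (1 + 0.0623 × 13.2) = 0.375 / 1.822 = 0.2058.
Mass of BOD_L removed per day: Q(S₀ − S) = 1020 × 1774 g/m³ = 1810 kg/d.
Biomass synthesised: P_X = Y_obs × 1810 = 372.4 kg VSS/d.
R_O = Q·(S₀ − S) − 1.42·P_X = 1810 − 1.42 × 372.4 = 1281 kg O₂/d.

R_O ≈ 1280 kg O₂/d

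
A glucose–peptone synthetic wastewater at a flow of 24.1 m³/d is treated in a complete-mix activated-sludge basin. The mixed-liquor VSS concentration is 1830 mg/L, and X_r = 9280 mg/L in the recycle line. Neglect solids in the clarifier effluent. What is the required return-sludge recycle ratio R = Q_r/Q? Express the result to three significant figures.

R ≈ 0.246

Mass balance around the secondary clarifier (neglecting effluent solids): R = X / (X_r − X) = 1830 / (9280 − 1830) = 0.2456.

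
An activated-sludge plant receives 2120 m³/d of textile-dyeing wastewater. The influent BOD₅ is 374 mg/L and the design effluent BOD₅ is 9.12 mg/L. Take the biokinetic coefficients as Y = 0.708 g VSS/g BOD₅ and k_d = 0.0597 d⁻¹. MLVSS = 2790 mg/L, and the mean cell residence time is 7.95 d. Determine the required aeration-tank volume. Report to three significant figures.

V ≈ 1060 m³

From the SRT design equation V = Y Q (S₀−S) θ_c / [X (1 + k_d θ_c)] = 0.708 × 2120 × (374 − 9.12) × 7.95 / [2790 × (1 + 0.0597 × 7.95)] = 4.35×10^6 / 4114 = 1058 m³.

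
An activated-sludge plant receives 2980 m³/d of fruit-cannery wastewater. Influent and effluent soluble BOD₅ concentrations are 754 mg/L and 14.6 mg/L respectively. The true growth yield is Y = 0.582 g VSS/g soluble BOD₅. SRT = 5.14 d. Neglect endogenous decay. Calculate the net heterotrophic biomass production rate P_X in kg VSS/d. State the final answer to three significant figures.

Since k_d ≈ 0, Y_obs = Y = 0.582 g VSS/g soluble BOD₅.
ΔS = 754 − 14.6 = 739.4 mg/L, so the substrate removal rate is 2980 × 739.4/1000 = 2203 kg soluble BOD₅/d.
Biomass produced: P_X = Y_obs·Q·ΔS = 0.5820 × 2203 ≈ 1282 kg VSS/d.

P_X ≈ 1280 kg VSS/d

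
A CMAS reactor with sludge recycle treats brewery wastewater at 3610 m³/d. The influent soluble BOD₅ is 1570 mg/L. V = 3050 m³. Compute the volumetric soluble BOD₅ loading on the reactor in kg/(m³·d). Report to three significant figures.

L_v = Q S₀ / V = 3610 × 1570 × 10⁻³ / 3050 = 1.858 kg/(m³·d).

L_v ≈ 1.86 kg soluble BOD₅/(m³·d)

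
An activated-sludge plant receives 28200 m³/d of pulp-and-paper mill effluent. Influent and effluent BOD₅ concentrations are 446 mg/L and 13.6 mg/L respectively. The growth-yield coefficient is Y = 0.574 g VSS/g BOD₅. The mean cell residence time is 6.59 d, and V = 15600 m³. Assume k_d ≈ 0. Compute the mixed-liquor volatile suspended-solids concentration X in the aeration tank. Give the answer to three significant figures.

X = Y·Q·ΔS·θ_c / V = 0.574 × 28200 × (446 − 13.6) × 6.59 / 15600 = 2957 mg/L.

X ≈ 2960 mg/L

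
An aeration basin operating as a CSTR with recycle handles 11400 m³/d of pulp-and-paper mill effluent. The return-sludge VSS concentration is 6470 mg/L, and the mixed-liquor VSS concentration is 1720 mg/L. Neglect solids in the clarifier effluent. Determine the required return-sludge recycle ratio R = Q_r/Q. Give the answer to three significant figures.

R = Q_r/Q = X/(X_r − X) = 1720 / (6470 − 1720) = 0.3621.

R ≈ 0.362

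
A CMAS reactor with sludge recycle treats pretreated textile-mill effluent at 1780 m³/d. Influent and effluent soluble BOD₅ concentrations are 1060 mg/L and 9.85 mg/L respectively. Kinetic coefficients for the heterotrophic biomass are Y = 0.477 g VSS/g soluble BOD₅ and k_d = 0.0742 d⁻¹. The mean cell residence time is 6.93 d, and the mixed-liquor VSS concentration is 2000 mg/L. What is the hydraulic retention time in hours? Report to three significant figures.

Steady-state biomass mass balance: V·X·(1 + k_d·θ_c) = Y·Q·(S₀ − S)·θ_c, so V = 0.477 × 1780 × (1060 − 9.85) × 6.93 / [2000 × (1 + 0.0742 × 6.93)] = 6.18×10^6 / 3028 = 2040 m³.
τ = V/Q = 2040/1780 = 1.146 d, or 27.51 h.

τ ≈ 27.5 h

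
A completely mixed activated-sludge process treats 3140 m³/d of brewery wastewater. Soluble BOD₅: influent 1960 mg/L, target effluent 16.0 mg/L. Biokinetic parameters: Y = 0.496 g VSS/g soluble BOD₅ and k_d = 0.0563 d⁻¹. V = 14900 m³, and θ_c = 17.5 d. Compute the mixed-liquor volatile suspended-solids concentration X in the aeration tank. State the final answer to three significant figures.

X = Y·Q·ΔS·θ_c / [V·(1 + k_d θ_c)] = 0.496 × 3140 × (1960 − 16.0) × 17.5 / [14900 × (1 + 0.0563 × 17.5)] = 1791 mg/L.

X ≈ 1790 mg/L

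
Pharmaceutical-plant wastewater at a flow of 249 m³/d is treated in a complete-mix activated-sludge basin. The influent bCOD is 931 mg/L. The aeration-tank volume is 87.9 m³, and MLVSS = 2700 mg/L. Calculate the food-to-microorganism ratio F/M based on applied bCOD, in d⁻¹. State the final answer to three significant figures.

Food-to-microorganism ratio F/M = Q S₀ / (V X) = 249 × 931 / (87.90 × 2700) = 0.9768 d⁻¹.

F/M ≈ 0.977 d⁻¹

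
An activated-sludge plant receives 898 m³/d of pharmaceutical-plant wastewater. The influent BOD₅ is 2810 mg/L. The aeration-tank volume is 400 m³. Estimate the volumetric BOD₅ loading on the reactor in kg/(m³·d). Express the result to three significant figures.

L_v ≈ 6.31 kg BOD₅/(m³·d)

Volumetric loading L_v = Q·S₀ / V = 898 × 2810 g/m³ / 400.0 m³ = 6308 g/(m³·d) = 6.308 kg BOD₅/(m³·d).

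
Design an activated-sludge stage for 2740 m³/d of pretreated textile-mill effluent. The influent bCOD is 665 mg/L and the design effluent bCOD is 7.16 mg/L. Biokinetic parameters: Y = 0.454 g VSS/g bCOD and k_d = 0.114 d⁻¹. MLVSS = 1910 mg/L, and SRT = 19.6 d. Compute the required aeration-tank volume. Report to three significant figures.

Steady-state biomass mass balance: V·X·(1 + k_d·θ_c) = Y·Q·(S₀ − S)·θ_c, so V = 0.454 × 2740 × (665 − 7.16) × 19.6 / [1910 × (1 + 0.114 × 19.6)] = 1.6×10^7 / 6178 = 2596 m³.

V ≈ 2600 m³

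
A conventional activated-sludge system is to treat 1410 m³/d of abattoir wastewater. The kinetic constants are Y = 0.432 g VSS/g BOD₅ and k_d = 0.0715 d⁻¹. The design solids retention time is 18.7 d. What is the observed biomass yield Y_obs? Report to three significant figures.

Y_obs ≈ 0.185 g VSS/g BOD₅

Y_obs = Y / (1 + k_d θ_c) = 0.432 / (1 + 0.0715 × 18.7) = 0.432 / 2.337 = 0.1848.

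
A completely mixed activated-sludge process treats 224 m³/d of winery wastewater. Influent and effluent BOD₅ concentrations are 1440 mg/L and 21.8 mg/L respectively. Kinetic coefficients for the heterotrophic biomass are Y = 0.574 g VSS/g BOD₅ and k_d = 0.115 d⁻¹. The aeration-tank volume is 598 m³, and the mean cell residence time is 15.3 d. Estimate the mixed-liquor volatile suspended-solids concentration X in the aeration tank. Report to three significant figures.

X ≈ 1690 mg/L

From V·X·(1 + k_d·θ_c) = Y·Q·(S₀ − S)·θ_c: X = 0.574 × 224 × (1440 − 21.8) × 15.3 / [598 × (1 + 0.115 × 15.3)] = 1691 mg/L.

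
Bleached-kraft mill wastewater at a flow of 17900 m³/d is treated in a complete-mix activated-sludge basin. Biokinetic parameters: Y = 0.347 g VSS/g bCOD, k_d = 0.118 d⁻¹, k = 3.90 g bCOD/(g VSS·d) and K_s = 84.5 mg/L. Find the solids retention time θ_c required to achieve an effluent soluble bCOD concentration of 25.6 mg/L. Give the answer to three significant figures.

θ_c ≈ 5.08 d

At the target effluent, Y k S/(K_s+S) = 0.347×3.90×25.6/110.1 = 0.3147 d⁻¹.
1/θ_c = 0.3147 − 0.118 = 0.1967 d⁻¹, so θ_c = 5.085 d.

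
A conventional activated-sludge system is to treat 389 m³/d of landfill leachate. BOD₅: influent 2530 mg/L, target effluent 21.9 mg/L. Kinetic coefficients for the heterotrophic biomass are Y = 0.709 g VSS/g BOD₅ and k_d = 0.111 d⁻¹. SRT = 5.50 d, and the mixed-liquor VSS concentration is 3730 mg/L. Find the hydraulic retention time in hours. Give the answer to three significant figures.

Steady-state biomass mass balance: V·X·(1 + k_d·θ_c) = Y·Q·(S₀ − S)·θ_c, so V = 0.709 × 389 × (2530 − 21.9) × 5.50 / [3730 × (1 + 0.111 × 5.50)] = 3.8×10^6 / 6007 = 633.3 m³.
τ = V/Q = 633.3/389 = 1.628 d, or 39.07 h.

τ ≈ 39.1 h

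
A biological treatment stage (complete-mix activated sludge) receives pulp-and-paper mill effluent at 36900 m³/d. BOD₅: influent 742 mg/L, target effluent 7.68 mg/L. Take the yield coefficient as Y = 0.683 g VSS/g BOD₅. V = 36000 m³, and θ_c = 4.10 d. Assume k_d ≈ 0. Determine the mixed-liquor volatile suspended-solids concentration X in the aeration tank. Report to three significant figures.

X ≈ 2110 mg/L

From V·X = Y·Q·(S₀ − S)·θ_c (decay neglected): X = 0.683 × 36900 × (742 − 7.68) × 4.10 / 36000 = 2108 mg/L.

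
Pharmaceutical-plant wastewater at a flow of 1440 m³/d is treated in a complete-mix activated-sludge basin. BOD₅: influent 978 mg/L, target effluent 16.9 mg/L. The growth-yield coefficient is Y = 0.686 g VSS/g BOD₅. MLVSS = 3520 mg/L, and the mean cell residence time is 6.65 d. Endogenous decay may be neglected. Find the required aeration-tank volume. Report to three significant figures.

V ≈ 1790 m³

V·X = Y·Q·ΔS·θ_c gives V = 0.686 × 1440 × (978 − 16.9) × 6.65 / 3520 = 1794 m³.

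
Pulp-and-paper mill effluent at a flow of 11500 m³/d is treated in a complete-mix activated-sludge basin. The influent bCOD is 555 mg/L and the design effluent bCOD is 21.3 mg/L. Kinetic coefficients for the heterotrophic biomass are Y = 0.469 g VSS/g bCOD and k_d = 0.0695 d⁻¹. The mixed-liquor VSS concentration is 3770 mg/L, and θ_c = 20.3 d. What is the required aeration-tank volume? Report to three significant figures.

Steady-state biomass mass balance: V·X·(1 + k_d·θ_c) = Y·Q·(S₀ − S)·θ_c, so V = 0.469 × 11500 × (555 − 21.3) × 20.3 / [3770 × (1 + 0.0695 × 20.3)] = 5.84×10^7 / 9089 = 6429 m³.

V ≈ 6430 m³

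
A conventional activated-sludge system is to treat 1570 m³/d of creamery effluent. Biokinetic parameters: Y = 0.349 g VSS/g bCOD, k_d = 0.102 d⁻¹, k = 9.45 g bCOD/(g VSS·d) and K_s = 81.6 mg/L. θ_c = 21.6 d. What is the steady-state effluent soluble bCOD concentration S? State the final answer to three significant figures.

Effluent substrate depends only on kinetics and SRT: S = K_s(1 + k_d θ_c) / [θ_c(Yk − k_d) − 1] = 81.6 × (1 + 0.102 × 21.6) / [21.6 × (0.349 × 9.45 − 0.102) − 1] = 261.4 / 68.03 = 3.842 mg/L.

S ≈ 3.84 mg/L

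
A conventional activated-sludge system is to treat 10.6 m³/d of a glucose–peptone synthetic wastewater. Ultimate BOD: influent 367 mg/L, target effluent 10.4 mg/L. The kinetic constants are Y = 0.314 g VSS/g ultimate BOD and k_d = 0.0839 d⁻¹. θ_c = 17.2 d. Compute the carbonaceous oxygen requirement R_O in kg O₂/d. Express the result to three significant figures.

Correct the yield for decay: Y_obs = Y/(1 + k_d θ_c) = 0.314 / (1 + 0.0839 × 17.2) = 0.314 / 2.443 = 0.1285.
Substrate removed = Q·(S₀ − S) = 10.6 m³/d × (367 − 10.4) g/m³ = 3.78×10^3 g/d = 3.780 kg/d.
Biomass synthesised: P_X = Y_obs × 3.780 = 0.4858 kg VSS/d.
R_O = Q·(S₀ − S) − 1.42·P_X = 3.780 − 1.42 × 0.4858 = 3.090 kg O₂/d.

R_O ≈ 3.09 kg O₂/d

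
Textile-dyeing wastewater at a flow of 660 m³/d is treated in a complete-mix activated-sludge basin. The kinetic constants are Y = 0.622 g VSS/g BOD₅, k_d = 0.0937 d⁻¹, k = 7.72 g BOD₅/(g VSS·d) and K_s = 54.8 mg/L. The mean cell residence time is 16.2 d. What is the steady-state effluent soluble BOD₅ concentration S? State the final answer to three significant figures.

S ≈ 1.83 mg/L

For a completely mixed reactor with recycle the Lawrence–McCarty relation gives S = K_s·(1 + k_d·θ_c) / [θ_c·(Y·k − k_d) − 1] = 54.8 × (1 + 0.0937 × 16.2) / [16.2 × (0.622 × 7.72 − 0.0937) − 1] = 138.0 / 75.27 = 1.833 mg/L.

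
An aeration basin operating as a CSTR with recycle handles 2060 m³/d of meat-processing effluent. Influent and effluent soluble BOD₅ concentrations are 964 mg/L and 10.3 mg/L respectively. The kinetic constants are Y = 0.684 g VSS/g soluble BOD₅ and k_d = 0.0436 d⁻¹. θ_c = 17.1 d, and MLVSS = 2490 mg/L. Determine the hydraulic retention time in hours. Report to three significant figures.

τ ≈ 61.6 h

Steady-state biomass mass balance: V·X·(1 + k_d·θ_c) = Y·Q·(S₀ − S)·θ_c, so V = 0.684 × 2060 × (964 − 10.3) × 17.1 / [2490 × (1 + 0.0436 × 17.1)] = 2.3×10^7 / 4346 = 5287 m³.
HRT = V/Q = 5287 m³ / 2060 m³·d⁻¹ = 2.566 d × 24 = 61.59 h.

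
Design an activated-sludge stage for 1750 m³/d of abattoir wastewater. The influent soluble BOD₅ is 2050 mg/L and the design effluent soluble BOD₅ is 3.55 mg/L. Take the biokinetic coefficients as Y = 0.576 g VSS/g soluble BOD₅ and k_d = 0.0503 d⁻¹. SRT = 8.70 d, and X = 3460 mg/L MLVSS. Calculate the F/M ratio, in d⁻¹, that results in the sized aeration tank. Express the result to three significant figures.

F/M ≈ 0.287 d⁻¹

Rearranging the biomass balance for a CMAS with decay, V = Y·Q·ΔS·θ_c / [X·(1+k_d θ_c)] = 0.576 × 1750 × (2050 − 3.55) × 8.70 / [3460 × (1 + 0.0503 × 8.70)] = 1.79×10^7 / 4974 = 3608 m³.
F/M = applied load / biomass = Q·S₀/(V·X) = 1750 × 2050 / (3608 × 3460) = 0.2874 d⁻¹.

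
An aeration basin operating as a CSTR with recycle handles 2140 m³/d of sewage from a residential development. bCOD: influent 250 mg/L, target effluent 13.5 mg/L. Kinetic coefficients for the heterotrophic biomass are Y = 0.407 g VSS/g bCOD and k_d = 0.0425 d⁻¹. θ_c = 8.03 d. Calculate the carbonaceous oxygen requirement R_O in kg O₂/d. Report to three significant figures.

Correct the yield for decay: Y_obs = Y/(1 + k_d θ_c) = 0.407 / (1 + 0.0425 × 8.03) = 0.407 / 1.341 = 0.3034.
Mass of bCOD removed per day: Q(S₀ − S) = 2140 × 236.5 g/m³ = 506.1 kg/d.
P_X = Y_obs·Q·(S₀ − S) = 0.3034 × 506.1 = 153.6 kg VSS/d.
Carbonaceous O₂ demand = substrate oxidised − cell-mass equivalent = 506.1 − 1.42 × 153.6 = 288.0 kg O₂/d.

R_O ≈ 288 kg O₂/d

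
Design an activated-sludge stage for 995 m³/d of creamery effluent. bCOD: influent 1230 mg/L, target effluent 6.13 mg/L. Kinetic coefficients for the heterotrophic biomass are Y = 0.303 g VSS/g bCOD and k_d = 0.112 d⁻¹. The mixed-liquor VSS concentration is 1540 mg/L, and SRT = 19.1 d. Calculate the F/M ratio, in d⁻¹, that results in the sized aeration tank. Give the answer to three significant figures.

F/M ≈ 0.545 d⁻¹

Rearranging the biomass balance for a CMAS with decay, V = Y·Q·ΔS·θ_c / [X·(1+k_d θ_c)] = 0.303 × 995 × (1230 − 6.13) × 19.1 / [1540 × (1 + 0.112 × 19.1)] = 7.05×10^6 / 4834 = 1458 m³.
F/M = applied load / biomass = Q·S₀/(V·X) = 995 × 1230 / (1458 × 1540) = 0.5451 d⁻¹.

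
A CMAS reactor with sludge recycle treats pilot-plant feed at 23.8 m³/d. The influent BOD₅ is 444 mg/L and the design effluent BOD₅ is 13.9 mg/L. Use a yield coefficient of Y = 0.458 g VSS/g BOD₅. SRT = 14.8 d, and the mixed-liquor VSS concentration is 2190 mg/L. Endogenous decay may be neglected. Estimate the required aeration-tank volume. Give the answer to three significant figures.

V ≈ 31.7 m³

Biomass mass balance (decay neglected): V·X = Y·Q·(S₀ − S)·θ_c, so V = 0.458 × 23.8 × (444 − 13.9) × 14.8 / 2190 = 31.68 m³.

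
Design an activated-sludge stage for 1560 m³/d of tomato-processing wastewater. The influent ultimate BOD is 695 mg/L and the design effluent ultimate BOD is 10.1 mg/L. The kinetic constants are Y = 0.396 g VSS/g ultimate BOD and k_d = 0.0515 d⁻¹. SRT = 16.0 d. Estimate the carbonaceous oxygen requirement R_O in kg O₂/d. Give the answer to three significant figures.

Correct the yield for decay: Y_obs = Y/(1 + k_d θ_c) = 0.396 / (1 + 0.0515 × 16.0) = 0.396 / 1.824 = 0.2171.
Mass of ultimate BOD removed per day: Q(S₀ − S) = 1560 × 684.9 g/m³ = 1068 kg/d.
Net sludge production P_X = 0.2171 × 1068 = 232.0 kg VSS/d.
R_O = Q·ΔS − 1.42 P_X = 1068 − 329.4 = 739.1 kg O₂/d.

R_O ≈ 739 kg O₂/d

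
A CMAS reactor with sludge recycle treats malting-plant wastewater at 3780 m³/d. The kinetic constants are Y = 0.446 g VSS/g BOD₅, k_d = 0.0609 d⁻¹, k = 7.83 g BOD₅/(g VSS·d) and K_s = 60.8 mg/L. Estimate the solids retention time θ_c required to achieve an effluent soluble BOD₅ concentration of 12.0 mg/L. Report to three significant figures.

From 1/θ_c = Y·k·S/(K_s + S) − k_d: Y·k·S/(K_s+S) = 0.446 × 7.83 × 12.0 / (60.8 + 12.0) = 0.5756 d⁻¹.
1/θ_c = 0.5756 − 0.0609 = 0.5147 d⁻¹, so θ_c = 1.943 d.

θ_c ≈ 1.94 d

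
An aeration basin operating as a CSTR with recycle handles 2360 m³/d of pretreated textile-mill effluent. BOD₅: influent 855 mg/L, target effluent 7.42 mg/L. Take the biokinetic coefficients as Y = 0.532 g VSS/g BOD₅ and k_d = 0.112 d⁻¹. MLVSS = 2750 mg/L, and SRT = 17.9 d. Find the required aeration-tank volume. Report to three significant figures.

V ≈ 2310 m³

Rearranging the biomass balance for a CMAS with decay, V = Y·Q·ΔS·θ_c / [X·(1+k_d θ_c)] = 0.532 × 2360 × (855 − 7.42) × 17.9 / [2750 × (1 + 0.112 × 17.9)] = 1.9×10^7 / 8263 = 2305 m³.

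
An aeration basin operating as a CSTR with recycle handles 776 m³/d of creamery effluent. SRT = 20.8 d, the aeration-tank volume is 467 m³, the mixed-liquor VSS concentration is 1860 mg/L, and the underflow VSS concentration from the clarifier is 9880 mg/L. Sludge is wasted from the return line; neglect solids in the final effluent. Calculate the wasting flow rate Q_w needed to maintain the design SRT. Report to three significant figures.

Q_w ≈ 4.23 m³/d

θ_c = V·X/(Q_w·X_r) when wasting from the recycle, so Q_w = V·X/(θ_c·X_r) = 467.0 × 1860 / (20.8 × 9880) = 4.227 m³/d.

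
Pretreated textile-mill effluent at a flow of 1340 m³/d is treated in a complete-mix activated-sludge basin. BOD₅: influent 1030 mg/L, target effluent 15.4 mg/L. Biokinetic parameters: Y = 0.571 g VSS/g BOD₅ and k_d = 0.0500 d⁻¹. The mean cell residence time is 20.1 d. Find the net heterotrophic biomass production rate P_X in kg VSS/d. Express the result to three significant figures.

Observed yield with endogenous decay: Y_obs = Y / (1 + k_d·θ_c) = 0.571 / (1 + 0.0500 × 20.1) = 0.571 / 2.005 = 0.2848 g VSS/g BOD₅.
Substrate removed = Q·(S₀ − S) = 1340 m³/d × (1030 − 15.4) g/m³ = 1.36×10^6 g/d = 1360 kg/d.
Net biomass production P_X = Y_obs × Q·(S₀ − S) = 0.2848 × 1360 = 387.2 kg VSS/d.

P_X ≈ 387 kg VSS/d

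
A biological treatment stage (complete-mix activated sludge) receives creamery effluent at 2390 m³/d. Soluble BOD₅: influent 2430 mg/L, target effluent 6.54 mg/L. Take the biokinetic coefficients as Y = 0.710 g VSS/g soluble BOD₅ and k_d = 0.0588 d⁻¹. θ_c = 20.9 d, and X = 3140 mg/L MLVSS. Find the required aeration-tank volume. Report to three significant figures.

Rearranging the biomass balance for a CMAS with decay, V = Y·Q·ΔS·θ_c / [X·(1+k_d θ_c)] = 0.710 × 2390 × (2430 − 6.54) × 20.9 / [3140 × (1 + 0.0588 × 20.9)] = 8.59×10^7 / 6999 = 12280 m³.

V ≈ 12300 m³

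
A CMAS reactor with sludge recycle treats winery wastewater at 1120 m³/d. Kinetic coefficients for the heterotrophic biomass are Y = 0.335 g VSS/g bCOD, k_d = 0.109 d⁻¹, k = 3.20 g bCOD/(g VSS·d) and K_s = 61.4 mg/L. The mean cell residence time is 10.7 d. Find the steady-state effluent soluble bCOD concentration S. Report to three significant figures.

S ≈ 14.3 mg/L

Effluent substrate depends only on kinetics and SRT: S = K_s(1 + k_d θ_c) / [θ_c(Yk − k_d) − 1] = 61.4 × (1 + 0.109 × 10.7) / [10.7 × (0.335 × 3.20 − 0.109) − 1] = 133.0 / 9.304 = 14.30 mg/L.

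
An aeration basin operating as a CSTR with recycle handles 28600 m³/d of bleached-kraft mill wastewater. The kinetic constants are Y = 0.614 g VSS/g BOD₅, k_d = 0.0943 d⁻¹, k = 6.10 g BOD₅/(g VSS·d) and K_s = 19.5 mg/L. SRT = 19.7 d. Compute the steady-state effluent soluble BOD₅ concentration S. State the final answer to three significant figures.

S ≈ 0.786 mg/L

Effluent substrate depends only on kinetics and SRT: S = K_s(1 + k_d θ_c) / [θ_c(Yk − k_d) − 1] = 19.5 × (1 + 0.0943 × 19.7) / [19.7 × (0.614 × 6.10 − 0.0943) − 1] = 55.73 / 70.93 = 0.7857 mg/L.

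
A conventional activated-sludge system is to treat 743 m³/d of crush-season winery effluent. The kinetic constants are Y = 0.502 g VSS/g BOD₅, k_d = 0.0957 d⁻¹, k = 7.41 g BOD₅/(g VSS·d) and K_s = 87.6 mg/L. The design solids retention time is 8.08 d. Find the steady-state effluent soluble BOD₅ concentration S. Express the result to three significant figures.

S ≈ 5.49 mg/L

Effluent substrate depends only on kinetics and SRT: S = K_s(1 + k_d θ_c) / [θ_c(Yk − k_d) − 1] = 87.6 × (1 + 0.0957 × 8.08) / [8.08 × (0.502 × 7.41 − 0.0957) − 1] = 155.3 / 28.28 = 5.492 mg/L.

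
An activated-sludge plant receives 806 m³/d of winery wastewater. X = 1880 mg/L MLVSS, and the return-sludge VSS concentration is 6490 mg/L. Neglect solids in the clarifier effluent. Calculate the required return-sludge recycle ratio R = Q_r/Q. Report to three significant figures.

R = Q_r/Q = X/(X_r − X) = 1880 / (6490 − 1880) = 0.4078.

R ≈ 0.408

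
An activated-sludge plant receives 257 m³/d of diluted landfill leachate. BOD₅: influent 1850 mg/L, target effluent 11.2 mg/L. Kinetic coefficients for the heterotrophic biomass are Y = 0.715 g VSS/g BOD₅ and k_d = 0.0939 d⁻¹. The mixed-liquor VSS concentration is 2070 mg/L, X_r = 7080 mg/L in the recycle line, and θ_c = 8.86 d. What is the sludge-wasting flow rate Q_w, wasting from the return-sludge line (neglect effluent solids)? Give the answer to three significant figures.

Q_w ≈ 26.1 m³/d

From the SRT design equation V = Y Q (S₀−S) θ_c / [X (1 + k_d θ_c)] = 0.715 × 257 × (1850 − 11.2) × 8.86 / [2070 × (1 + 0.0939 × 8.86)] = 2.99×10^6 / 3792 = 789.4 m³.
Wasting from the return line (neglecting effluent solids): Q_w = V·X / (θ_c·X_r) = 789.4 × 2070 / (8.86 × 7080) = 26.05 m³/d.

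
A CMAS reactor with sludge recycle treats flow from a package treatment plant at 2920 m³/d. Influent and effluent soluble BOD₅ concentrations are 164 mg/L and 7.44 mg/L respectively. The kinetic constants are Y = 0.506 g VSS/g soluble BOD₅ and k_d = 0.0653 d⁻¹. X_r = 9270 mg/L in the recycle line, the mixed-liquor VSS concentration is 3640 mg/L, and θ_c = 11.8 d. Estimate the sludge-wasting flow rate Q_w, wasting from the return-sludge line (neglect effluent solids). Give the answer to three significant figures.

From the SRT design equation V = Y Q (S₀−S) θ_c / [X (1 + k_d θ_c)] = 0.506 × 2920 × (164 − 7.44) × 11.8 / [3640 × (1 + 0.0653 × 11.8)] = 2.73×10^6 / 6445 = 423.5 m³.
Wasting from the return line (neglecting effluent solids): Q_w = V·X / (θ_c·X_r) = 423.5 × 3640 / (11.8 × 9270) = 14.09 m³/d.

Q_w ≈ 14.1 m³/d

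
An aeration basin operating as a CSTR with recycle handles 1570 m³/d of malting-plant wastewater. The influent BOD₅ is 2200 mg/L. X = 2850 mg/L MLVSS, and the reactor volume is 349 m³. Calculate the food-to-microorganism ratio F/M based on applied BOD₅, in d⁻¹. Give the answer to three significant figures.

F/M = applied load / biomass = Q·S₀/(V·X) = 1570 × 2200 / (349.0 × 2850) = 3.473 d⁻¹.

F/M ≈ 3.47 d⁻¹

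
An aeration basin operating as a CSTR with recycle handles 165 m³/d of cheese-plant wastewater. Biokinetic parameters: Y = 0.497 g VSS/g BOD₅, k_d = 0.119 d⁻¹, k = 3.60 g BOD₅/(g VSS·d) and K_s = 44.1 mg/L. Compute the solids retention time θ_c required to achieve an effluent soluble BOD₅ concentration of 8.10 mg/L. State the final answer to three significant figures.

Specific growth rate at S = 8.10 mg/L: μ = YkS/(K_s+S) = 0.497·3.60·8.10/(44.1+8.10) = 0.2776 d⁻¹.
θ_c = 1/(μ − k_d) = 1/(0.2776 − 0.119) = 1/0.1586 = 6.304 d.

θ_c ≈ 6.30 d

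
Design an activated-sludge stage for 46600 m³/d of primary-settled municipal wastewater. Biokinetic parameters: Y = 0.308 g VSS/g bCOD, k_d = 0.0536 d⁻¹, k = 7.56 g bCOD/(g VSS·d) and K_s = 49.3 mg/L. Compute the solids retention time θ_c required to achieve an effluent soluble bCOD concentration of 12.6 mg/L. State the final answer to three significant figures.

θ_c ≈ 2.38 d

Specific growth rate at S = 12.6 mg/L: μ = YkS/(K_s+S) = 0.308·7.56·12.6/(49.3+12.6) = 0.4740 d⁻¹.
1/θ_c = 0.4740 − 0.0536 = 0.4204 d⁻¹, so θ_c = 2.379 d.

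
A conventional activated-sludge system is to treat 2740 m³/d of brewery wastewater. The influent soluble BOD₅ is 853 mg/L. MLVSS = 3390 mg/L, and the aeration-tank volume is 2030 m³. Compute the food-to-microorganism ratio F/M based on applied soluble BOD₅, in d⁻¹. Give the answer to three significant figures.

F/M ≈ 0.340 d⁻¹

F/M = applied load / biomass = Q·S₀/(V·X) = 2740 × 853 / (2030 × 3390) = 0.3396 d⁻¹.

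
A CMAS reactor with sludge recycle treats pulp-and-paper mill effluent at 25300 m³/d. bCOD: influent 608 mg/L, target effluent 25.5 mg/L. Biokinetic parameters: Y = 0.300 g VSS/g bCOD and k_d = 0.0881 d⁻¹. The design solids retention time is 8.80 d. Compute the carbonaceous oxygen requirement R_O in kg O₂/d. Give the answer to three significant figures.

R_O ≈ 11200 kg O₂/d

Observed yield with endogenous decay: Y_obs = Y / (1 + k_d·θ_c) = 0.300 / (1 + 0.0881 × 8.80) = 0.300 / 1.775 = 0.1690 g VSS/g bCOD.
ΔS = 608 − 25.5 = 582.5 mg/L, so the substrate removal rate is 25300 × 582.5/1000 = 14737 kg bCOD/d.
Biomass synthesised: P_X = Y_obs × 14737 = 2490 kg VSS/d.
Carbonaceous O₂ demand = substrate oxidised − cell-mass equivalent = 14737 − 1.42 × 2490 = 11201 kg O₂/d.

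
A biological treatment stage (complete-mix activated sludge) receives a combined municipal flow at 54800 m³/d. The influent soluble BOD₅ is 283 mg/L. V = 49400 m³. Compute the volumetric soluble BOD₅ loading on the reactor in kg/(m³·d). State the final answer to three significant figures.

L_v = Q S₀ / V = 54800 × 283 × 10⁻³ / 49400 = 0.3139 kg/(m³·d).

L_v ≈ 0.314 kg soluble BOD₅/(m³·d)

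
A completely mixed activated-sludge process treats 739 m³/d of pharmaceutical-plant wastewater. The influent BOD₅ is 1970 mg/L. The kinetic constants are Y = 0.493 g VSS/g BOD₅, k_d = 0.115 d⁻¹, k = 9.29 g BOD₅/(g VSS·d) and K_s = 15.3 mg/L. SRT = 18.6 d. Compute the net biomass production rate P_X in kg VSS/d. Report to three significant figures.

Effluent substrate depends only on kinetics and SRT: S = K_s(1 + k_d θ_c) / [θ_c(Yk − k_d) − 1] = 15.3 × (1 + 0.115 × 18.6) / [18.6 × (0.493 × 9.29 − 0.115) − 1] = 48.03 / 82.05 = 0.5853 mg/L.
Y_obs = Y / (1 + k_d θ_c) = 0.493 / (1 + 0.115 × 18.6) = 0.493 / 3.139 = 0.1571.
Q·(S₀ − S) = 739 × (1970 − 0.585) × 10⁻³ = 1455 kg/d removed.
P_X = Y_obs · Q(S₀ − S) = 0.1571 × 1455 = 228.6 kg VSS/d.

P_X ≈ 229 kg VSS/d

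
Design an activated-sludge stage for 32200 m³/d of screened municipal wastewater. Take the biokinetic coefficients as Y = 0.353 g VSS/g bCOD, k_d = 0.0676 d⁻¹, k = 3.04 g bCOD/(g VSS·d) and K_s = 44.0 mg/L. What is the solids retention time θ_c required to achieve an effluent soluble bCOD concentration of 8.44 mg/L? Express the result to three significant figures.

θ_c ≈ 9.51 d

Specific growth rate at S = 8.44 mg/L: μ = YkS/(K_s+S) = 0.353·3.04·8.44/(44.0+8.44) = 0.1727 d⁻¹.
Then 1/θ_c = μ − k_d = 0.1727 − 0.0676 = 0.1051 d⁻¹, giving θ_c = 9.513 d.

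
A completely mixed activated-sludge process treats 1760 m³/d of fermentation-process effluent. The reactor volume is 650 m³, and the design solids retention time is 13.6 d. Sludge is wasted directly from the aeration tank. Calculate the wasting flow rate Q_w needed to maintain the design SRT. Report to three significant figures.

With mixed-liquor wasting, θ_c = V/Q_w, so Q_w = V/θ_c = 650.0/13.6 = 47.79 m³/d.

Q_w ≈ 47.8 m³/d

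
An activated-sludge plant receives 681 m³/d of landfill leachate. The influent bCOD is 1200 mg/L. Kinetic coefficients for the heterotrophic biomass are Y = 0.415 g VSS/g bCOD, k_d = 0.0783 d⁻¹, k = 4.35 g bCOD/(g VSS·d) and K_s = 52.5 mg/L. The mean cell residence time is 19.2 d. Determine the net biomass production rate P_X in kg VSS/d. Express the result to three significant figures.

From the Monod/SRT balance for a CMAS, S = K_s·(1+k_d θ_c)/[θ_c·(Y k − k_d) − 1] = 52.5 × (1 + 0.0783 × 19.2) / [19.2 × (0.415 × 4.35 − 0.0783) − 1] = 131.4 / 32.16 = 4.087 mg/L.
Y_obs = Y / (1 + k_d θ_c) = 0.415 / (1 + 0.0783 × 19.2) = 0.415 / 2.503 = 0.1658.
ΔS = 1200 − 4.09 = 1196 mg/L, so the substrate removal rate is 681 × 1196/1000 = 814.4 kg bCOD/d.
P_X = Y_obs · Q(S₀ − S) = 0.1658 × 814.4 = 135.0 kg VSS/d.

P_X ≈ 135 kg VSS/d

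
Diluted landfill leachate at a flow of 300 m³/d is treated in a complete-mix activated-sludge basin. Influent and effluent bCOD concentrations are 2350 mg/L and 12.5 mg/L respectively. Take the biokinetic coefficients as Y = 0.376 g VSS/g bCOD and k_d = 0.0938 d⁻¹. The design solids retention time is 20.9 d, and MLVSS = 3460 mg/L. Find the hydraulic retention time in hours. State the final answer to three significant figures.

τ ≈ 43.0 h

From the SRT design equation V = Y Q (S₀−S) θ_c / [X (1 + k_d θ_c)] = 0.376 × 300 × (2350 − 12.5) × 20.9 / [3460 × (1 + 0.0938 × 20.9)] = 5.51×10^6 / 10243 = 538.0 m³.
Hydraulic retention time τ = V/Q = 538.0 / 300 = 1.793 d = 43.04 h.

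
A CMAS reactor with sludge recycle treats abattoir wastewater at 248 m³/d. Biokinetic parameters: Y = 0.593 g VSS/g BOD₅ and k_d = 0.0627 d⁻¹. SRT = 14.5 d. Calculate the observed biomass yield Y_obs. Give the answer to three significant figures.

Y_obs = Y / (1 + k_d θ_c) = 0.593 / (1 + 0.0627 × 14.5) = 0.593 / 1.909 = 0.3106.

Y_obs ≈ 0.311 g VSS/g BOD₅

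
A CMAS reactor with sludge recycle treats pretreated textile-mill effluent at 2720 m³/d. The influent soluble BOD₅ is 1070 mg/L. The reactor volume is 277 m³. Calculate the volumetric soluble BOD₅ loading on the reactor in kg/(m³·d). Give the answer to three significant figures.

Volumetric loading L_v = Q·S₀ / V = 2720 × 1070 g/m³ / 277.0 m³ = 10507 g/(m³·d) = 10.51 kg soluble BOD₅/(m³·d).

L_v ≈ 10.5 kg soluble BOD₅/(m³·d)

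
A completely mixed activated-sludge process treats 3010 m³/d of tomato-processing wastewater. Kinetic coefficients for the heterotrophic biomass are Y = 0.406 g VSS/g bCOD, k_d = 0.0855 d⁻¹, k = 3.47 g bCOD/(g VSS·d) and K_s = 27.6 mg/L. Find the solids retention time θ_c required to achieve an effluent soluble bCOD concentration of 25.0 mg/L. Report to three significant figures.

θ_c ≈ 1.71 d

At the target effluent, Y k S/(K_s+S) = 0.406×3.47×25.0/52.60 = 0.6696 d⁻¹.
1/θ_c = 0.6696 − 0.0855 = 0.5841 d⁻¹, so θ_c = 1.712 d.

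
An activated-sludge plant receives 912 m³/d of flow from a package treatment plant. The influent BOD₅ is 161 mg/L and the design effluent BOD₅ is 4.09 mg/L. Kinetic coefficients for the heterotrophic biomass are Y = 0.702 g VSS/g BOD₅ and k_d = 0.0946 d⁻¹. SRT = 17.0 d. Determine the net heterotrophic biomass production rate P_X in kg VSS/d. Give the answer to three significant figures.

P_X ≈ 38.5 kg VSS/d

Correct the yield for decay: Y_obs = Y/(1 + k_d θ_c) = 0.702 / (1 + 0.0946 × 17.0) = 0.702 / 2.608 = 0.2692.
Mass of BOD₅ removed per day: Q(S₀ − S) = 912 × 156.9 g/m³ = 143.1 kg/d.
P_X = Y_obs · Q(S₀ − S) = 0.2692 × 143.1 = 38.52 kg VSS/d.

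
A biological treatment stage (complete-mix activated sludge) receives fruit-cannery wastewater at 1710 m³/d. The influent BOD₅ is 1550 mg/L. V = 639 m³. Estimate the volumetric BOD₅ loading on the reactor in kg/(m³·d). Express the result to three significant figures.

Volumetric loading L_v = Q·S₀ / V = 1710 × 1550 g/m³ / 639.0 m³ = 4148 g/(m³·d) = 4.148 kg BOD₅/(m³·d).

L_v ≈ 4.15 kg BOD₅/(m³·d)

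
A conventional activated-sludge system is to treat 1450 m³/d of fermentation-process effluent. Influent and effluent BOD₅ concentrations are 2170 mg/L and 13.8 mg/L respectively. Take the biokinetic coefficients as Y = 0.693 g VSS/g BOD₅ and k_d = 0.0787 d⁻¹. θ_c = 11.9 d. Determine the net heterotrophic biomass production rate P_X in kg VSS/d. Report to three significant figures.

Y_obs = Y / (1 + k_d θ_c) = 0.693 / (1 + 0.0787 × 11.9) = 0.693 / 1.937 = 0.3579.
Substrate removed = Q·(S₀ − S) = 1450 m³/d × (2170 − 13.8) g/m³ = 3.13×10^6 g/d = 3126 kg/d.
P_X = Y_obs · Q(S₀ − S) = 0.3579 × 3126 = 1119 kg VSS/d.

P_X ≈ 1120 kg VSS/d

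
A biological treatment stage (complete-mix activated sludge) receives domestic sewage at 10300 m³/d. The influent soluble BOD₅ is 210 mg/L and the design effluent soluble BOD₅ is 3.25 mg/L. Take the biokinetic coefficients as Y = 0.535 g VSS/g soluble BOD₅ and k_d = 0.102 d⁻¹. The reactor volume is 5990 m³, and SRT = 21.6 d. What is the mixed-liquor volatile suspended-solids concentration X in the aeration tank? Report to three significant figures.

X ≈ 1280 mg/L

From V·X·(1 + k_d·θ_c) = Y·Q·(S₀ − S)·θ_c: X = 0.535 × 10300 × (210 − 3.25) × 21.6 / [5990 × (1 + 0.102 × 21.6)] = 1283 mg/L.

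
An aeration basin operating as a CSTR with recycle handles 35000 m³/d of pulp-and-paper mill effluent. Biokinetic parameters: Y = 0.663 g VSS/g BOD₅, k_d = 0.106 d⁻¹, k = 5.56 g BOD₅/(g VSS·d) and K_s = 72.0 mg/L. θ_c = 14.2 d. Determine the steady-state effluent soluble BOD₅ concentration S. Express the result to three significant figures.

For a completely mixed reactor with recycle the Lawrence–McCarty relation gives S = K_s·(1 + k_d·θ_c) / [θ_c·(Y·k − k_d) − 1] = 72.0 × (1 + 0.106 × 14.2) / [14.2 × (0.663 × 5.56 − 0.106) − 1] = 180.4 / 49.84 = 3.619 mg/L.

S ≈ 3.62 mg/L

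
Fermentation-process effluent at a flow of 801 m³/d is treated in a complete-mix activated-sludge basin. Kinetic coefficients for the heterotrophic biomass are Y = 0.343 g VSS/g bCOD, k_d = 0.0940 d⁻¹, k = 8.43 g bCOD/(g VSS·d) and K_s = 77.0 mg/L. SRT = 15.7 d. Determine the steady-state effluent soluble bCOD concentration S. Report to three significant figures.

Effluent substrate depends only on kinetics and SRT: S = K_s(1 + k_d θ_c) / [θ_c(Yk − k_d) − 1] = 77.0 × (1 + 0.0940 × 15.7) / [15.7 × (0.343 × 8.43 − 0.0940) − 1] = 190.6 / 42.92 = 4.442 mg/L.

S ≈ 4.44 mg/L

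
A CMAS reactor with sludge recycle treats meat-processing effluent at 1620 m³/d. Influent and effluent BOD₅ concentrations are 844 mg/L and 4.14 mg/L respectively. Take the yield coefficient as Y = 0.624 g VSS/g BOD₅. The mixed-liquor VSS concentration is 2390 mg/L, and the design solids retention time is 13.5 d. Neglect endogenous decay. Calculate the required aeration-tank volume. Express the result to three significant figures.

V ≈ 4800 m³

With k_d = 0 the design equation reduces to V = Y Q (S₀−S) θ_c / X = 0.624 × 1620 × (844 − 4.14) × 13.5 / 2390 = 4796 m³.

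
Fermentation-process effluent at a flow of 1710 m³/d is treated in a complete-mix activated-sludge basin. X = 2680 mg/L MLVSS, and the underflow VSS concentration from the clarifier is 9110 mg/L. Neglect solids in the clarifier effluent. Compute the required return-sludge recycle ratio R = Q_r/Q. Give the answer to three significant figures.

R ≈ 0.417

Mass balance around the secondary clarifier (neglecting effluent solids): R = X / (X_r − X) = 2680 / (9110 − 2680) = 0.4168.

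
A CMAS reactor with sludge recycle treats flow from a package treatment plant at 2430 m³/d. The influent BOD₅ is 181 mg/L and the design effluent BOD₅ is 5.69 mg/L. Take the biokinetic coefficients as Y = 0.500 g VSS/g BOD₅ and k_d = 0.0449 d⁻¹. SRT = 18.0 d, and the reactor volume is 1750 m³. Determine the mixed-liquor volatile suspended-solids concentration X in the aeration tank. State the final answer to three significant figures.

Solving the biomass balance for X: X = Y Q (S₀−S) θ_c / [V (1+k_d θ_c)] = 0.500 × 2430 × (181 − 5.69) × 18.0 / [1750 × (1 + 0.0449 × 18.0)] = 1212 mg/L.

X ≈ 1210 mg/L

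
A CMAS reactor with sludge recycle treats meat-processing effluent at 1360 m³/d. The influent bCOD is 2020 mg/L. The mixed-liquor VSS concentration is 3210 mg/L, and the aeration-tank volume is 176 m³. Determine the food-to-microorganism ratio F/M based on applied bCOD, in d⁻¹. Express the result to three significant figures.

F/M = Q·S₀ / (V·X) = 1360 × 2020 / (176.0 × 3210) = 4.863 g bCOD·(g VSS·d)⁻¹.

F/M ≈ 4.86 d⁻¹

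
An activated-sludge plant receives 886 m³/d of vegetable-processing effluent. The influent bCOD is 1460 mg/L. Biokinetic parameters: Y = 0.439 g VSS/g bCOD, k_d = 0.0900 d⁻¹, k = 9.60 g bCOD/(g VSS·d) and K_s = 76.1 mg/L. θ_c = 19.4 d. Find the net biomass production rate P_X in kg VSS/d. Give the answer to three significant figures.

From the Monod/SRT balance for a CMAS, S = K_s·(1+k_d θ_c)/[θ_c·(Y k − k_d) − 1] = 76.1 × (1 + 0.0900 × 19.4) / [19.4 × (0.439 × 9.60 − 0.0900) − 1] = 209.0 / 79.01 = 2.645 mg/L.
Y_obs = Y / (1 + k_d θ_c) = 0.439 / (1 + 0.0900 × 19.4) = 0.439 / 2.746 = 0.1599.
ΔS = 1460 − 2.64 = 1457 mg/L, so the substrate removal rate is 886 × 1457/1000 = 1291 kg bCOD/d.
Biomass produced: P_X = Y_obs·Q·ΔS = 0.1599 × 1291 ≈ 206.4 kg VSS/d.

P_X ≈ 206 kg VSS/d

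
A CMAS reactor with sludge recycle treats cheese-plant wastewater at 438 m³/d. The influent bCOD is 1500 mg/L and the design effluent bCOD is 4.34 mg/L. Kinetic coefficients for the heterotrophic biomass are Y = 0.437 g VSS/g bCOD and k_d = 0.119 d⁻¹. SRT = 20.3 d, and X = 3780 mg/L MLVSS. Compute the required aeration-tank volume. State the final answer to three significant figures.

V ≈ 450 m³

Steady-state biomass mass balance: V·X·(1 + k_d·θ_c) = Y·Q·(S₀ − S)·θ_c, so V = 0.437 × 438 × (1500 − 4.34) × 20.3 / [3780 × (1 + 0.119 × 20.3)] = 5.81×10^6 / 12911 = 450.1 m³.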